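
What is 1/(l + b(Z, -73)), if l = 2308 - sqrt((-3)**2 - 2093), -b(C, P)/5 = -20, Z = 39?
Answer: 602/1450137 + I*sqrt(521)/2900274 ≈ 0.00041513 + 7.8701e-6*I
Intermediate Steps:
b(C, P) = 100 (b(C, P) = -5*(-20) = 100)
l = 2308 - 2*I*sqrt(521) (l = 2308 - sqrt(9 - 2093) = 2308 - sqrt(-2084) = 2308 - 2*I*sqrt(521) ≈ 2308.0 - 45.651*I)
1/(l + b(Z, -73)) = 1/((2308 - 2*I*sqrt(521)) + 100) = 1/(2408 - 2*I*sqrt(521))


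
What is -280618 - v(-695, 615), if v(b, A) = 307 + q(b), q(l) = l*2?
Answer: -279535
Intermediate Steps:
q(l) = 2*l
v(b, A) = 307 + 2*b
-280618 - v(-695, 615) = -280618 - (307 + 2*(-695)) = -280618 - (307 - 1390) = -280618 - 1*(-1083) = -280618 + 1083 = -279535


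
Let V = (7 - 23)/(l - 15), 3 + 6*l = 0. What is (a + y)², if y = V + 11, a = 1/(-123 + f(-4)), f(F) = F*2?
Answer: 2384564224/16491721 ≈ 144.59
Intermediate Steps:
l = -½ (l = -½ + (⅙)*0 = -½ + 0 = -½ ≈ -0.50000)
f(F) = 2*F
V = 32/31 (V = (7 - 23)/(-½ - 15) = -16/(-31/2) = -16*(-2/31) = 32/31 ≈ 1.0323)
a = -1/131 (a = 1/(-123 + 2*(-4)) = 1/(-123 - 8) = 1/(-131) = -1/131 ≈ -0.0076336)
y = 373/31 (y = 32/31 + 11 = 373/31 ≈ 12.032)
(a + y)² = (-1/131 + 373/31)² = (48832/4061)² = 2384564224/16491721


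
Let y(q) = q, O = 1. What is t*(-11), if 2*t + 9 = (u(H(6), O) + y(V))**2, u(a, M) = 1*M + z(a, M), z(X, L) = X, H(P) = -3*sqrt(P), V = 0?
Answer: -253 + 33*sqrt(6) ≈ -172.17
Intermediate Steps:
u(a, M) = M + a (u(a, M) = 1*M + a = M + a)
t = -9/2 + (1 - 3*sqrt(6))**2/2 (t = -9/2 + ((1 - 3*sqrt(6)) + 0)**2/2 = -9/2 + (1 - 3*sqrt(6))**2/2 ≈ 15.652)
t*(-11) = (23 - 3*sqrt(6))*(-11) = -253 + 33*sqrt(6)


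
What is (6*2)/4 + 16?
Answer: 19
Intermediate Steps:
(6*2)/4 + 16 = (1/4)*12 + 16 = 3 + 16 = 19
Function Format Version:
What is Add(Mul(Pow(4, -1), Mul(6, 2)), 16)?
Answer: 19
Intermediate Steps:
Add(Mul(Pow(4, -1), Mul(6, 2)), 16) = Add(Mul(Rational(1, 4), 12), 16) = Add(3, 16) = 19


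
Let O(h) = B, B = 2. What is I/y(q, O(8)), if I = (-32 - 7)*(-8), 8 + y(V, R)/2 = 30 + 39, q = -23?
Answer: 156/61 ≈ 2.5574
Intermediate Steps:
O(h) = 2
y(V, R) = 122 (y(V, R) = -16 + 2*(30 + 39) = -16 + 2*69 = -16 + 138 = 122)
I = 312 (I = -39*(-8) = 312)
I/y(q, O(8)) = 312/122 = 312*(1/122) = 156/61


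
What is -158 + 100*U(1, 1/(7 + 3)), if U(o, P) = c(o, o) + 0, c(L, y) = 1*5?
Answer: 342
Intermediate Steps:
c(L, y) = 5
U(o, P) = 5 (U(o, P) = 5 + 0 = 5)
-158 + 100*U(1, 1/(7 + 3)) = -158 + 100*5 = -158 + 500 = 342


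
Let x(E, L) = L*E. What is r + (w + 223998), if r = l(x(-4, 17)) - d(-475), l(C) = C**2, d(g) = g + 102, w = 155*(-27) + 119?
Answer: 224929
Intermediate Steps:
w = -4066 (w = -4185 + 119 = -4066)
x(E, L) = E*L
d(g) = 102 + g
r = 4997 (r = (-4*17)**2 - (102 - 475) = (-68)**2 - 1*(-373) = 4624 + 373 = 4997)
r + (w + 223998) = 4997 + (-4066 + 223998) = 4997 + 219932 = 224929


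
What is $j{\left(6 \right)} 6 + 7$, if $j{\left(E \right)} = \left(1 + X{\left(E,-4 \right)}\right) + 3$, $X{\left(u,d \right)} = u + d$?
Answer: $43$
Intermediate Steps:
$X{\left(u,d \right)} = d + u$
$j{\left(E \right)} = E$ ($j{\left(E \right)} = \left(1 + \left(-4 + E\right)\right) + 3 = \left(-3 + E\right) + 3 = E$)
$j{\left(6 \right)} 6 + 7 = 6 \cdot 6 + 7 = 36 + 7 = 43$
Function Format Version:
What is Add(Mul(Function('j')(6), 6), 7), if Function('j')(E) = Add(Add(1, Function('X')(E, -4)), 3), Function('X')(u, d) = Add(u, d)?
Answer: 43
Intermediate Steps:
Function('X')(u, d) = Add(d, u)
Function('j')(E) = E (Function('j')(E) = Add(Add(1, Add(-4, E)), 3) = Add(Add(-3, E), 3) = E)
Add(Mul(Function('j')(6), 6), 7) = Add(Mul(6, 6), 7) = Add(36, 7) = 43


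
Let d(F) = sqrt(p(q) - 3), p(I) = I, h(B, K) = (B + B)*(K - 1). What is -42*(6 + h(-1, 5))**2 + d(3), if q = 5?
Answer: -168 + sqrt(2) ≈ -166.59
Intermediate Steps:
h(B, K) = 2*B*(-1 + K) (h(B, K) = (2*B)*(-1 + K) = 2*B*(-1 + K))
d(F) = sqrt(2) (d(F) = sqrt(5 - 3) = sqrt(2))
-42*(6 + h(-1, 5))**2 + d(3) = -42*(6 + 2*(-1)*(-1 + 5))**2 + sqrt(2) = -42*(6 + 2*(-1)*4)**2 + sqrt(2) = -42*(6 - 8)**2 + sqrt(2) = -42*(-2)**2 + sqrt(2) = -42*4 + sqrt(2) = -168 + sqrt(2)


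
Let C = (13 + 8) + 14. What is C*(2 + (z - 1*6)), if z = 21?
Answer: 595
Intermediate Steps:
C = 35 (C = 21 + 14 = 35)
C*(2 + (z - 1*6)) = 35*(2 + (21 - 1*6)) = 35*(2 + (21 - 6)) = 35*(2 + 15) = 35*17 = 595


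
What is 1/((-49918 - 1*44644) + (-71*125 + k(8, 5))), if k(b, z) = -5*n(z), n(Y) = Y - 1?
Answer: -1/103457 ≈ -9.6658e-6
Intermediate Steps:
n(Y) = -1 + Y
k(b, z) = 5 - 5*z (k(b, z) = -5*(-1 + z) = 5 - 5*z)
1/((-49918 - 1*44644) + (-71*125 + k(8, 5))) = 1/((-49918 - 1*44644) + (-71*125 + (5 - 5*5))) = 1/((-49918 - 44644) + (-8875 + (5 - 25))) = 1/(-94562 + (-8875 - 20)) = 1/(-94562 - 8895) = 1/(-103457) = -1/103457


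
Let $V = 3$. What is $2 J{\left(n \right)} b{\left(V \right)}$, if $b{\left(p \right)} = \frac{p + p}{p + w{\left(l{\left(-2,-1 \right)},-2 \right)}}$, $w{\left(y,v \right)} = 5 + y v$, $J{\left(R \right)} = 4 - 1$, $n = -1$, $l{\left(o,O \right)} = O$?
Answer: $\frac{18}{5} \approx 3.6$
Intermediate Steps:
$J{\left(R \right)} = 3$ ($J{\left(R \right)} = 4 - 1 = 3$)
$w{\left(y,v \right)} = 5 + v y$
$b{\left(p \right)} = \frac{2 p}{7 + p}$ ($b{\left(p \right)} = \frac{p + p}{p + \left(5 - -2\right)} = \frac{2 p}{p + \left(5 + 2\right)} = \frac{2 p}{p + 7} = \frac{2 p}{7 + p}$)
$2 J{\left(n \right)} b{\left(V \right)} = 2 \cdot 3 \cdot 2 \cdot 3 \frac{1}{7 + 3} = 6 \cdot 2 \cdot 3 \cdot \frac{1}{10} = 6 \cdot \frac{3}{5} = \frac{18}{5}$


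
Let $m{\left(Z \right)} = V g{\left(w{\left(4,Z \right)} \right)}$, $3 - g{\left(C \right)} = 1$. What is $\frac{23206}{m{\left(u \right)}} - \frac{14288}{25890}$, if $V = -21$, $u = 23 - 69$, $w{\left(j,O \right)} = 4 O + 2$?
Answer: $- \frac{16705651}{30205} \approx -553.08$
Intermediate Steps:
$w{\left(j,O \right)} = 2 + 4 O$
$g{\left(C \right)} = 2$ ($g{\left(C \right)} = 3 - 1 = 2$)
$u = -46$ ($u = 23 - 69 = -46$)
$m{\left(Z \right)} = -42$ ($m{\left(Z \right)} = \left(-21\right) 2 = -42$)
$\frac{23206}{m{\left(u \right)}} - \frac{14288}{25890} = \frac{23206}{-42} - \frac{14288}{25890} = 23206 \left(- \frac{1}{42}\right) - \frac{7144}{12945} = - \frac{11603}{21} - \frac{7144}{12945} = - \frac{16705651}{30205}$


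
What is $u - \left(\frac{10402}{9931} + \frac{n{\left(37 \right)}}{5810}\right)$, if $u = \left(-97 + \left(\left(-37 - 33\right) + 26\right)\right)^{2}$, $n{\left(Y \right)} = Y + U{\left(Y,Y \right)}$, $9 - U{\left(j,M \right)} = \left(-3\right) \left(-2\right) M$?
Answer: $\frac{573528659073}{28849555} \approx 19880.0$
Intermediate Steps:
$U{\left(j,M \right)} = 9 - 6 M$ ($U{\left(j,M \right)} = 9 - \left(-3\right) \left(-2\right) M = 9 - 6 M$)
$n{\left(Y \right)} = 9 - 5 Y$ ($n{\left(Y \right)} = Y - \left(-9 + 6 Y\right) = 9 - 5 Y$)
$u = 19881$ ($u = \left(-97 + \left(-70 + 26\right)\right)^{2} = \left(-97 - 44\right)^{2} = \left(-141\right)^{2} = 19881$)
$u - \left(\frac{10402}{9931} + \frac{n{\left(37 \right)}}{5810}\right) = 19881 - \left(\frac{10402}{9931} + \frac{9 - 185}{5810}\right) = 19881 - \left(10402 \cdot \frac{1}{9931} + \left(9 - 185\right) \frac{1}{5810}\right) = 19881 - \left(\frac{10402}{9931} - \frac{88}{2905}\right) = 19881 - \frac{29343882}{28849555} = \frac{573528659073}{28849555}$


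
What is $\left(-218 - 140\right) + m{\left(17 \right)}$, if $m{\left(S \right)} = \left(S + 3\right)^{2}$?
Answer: $42$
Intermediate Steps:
$m{\left(S \right)} = \left(3 + S\right)^{2}$
$\left(-218 - 140\right) + m{\left(17 \right)} = \left(-218 - 140\right) + \left(3 + 17\right)^{2} = -358 + 20^{2} = -358 + 400 = 42$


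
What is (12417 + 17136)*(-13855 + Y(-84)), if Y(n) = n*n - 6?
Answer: -201108165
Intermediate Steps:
Y(n) = -6 + n² (Y(n) = n² - 6 = -6 + n²)
(12417 + 17136)*(-13855 + Y(-84)) = (12417 + 17136)*(-13855 + (-6 + (-84)²)) = 29553*(-13855 + (-6 + 7056)) = 29553*(-13855 + 7050) = 29553*(-6805) = -201108165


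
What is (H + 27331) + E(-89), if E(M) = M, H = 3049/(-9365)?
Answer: 255118281/9365 ≈ 27242.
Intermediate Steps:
H = -3049/9365 (H = 3049*(-1/9365) = -3049/9365 ≈ -0.32557)
(H + 27331) + E(-89) = (-3049/9365 + 27331) - 89 = 255951766/9365 - 89 = 255118281/9365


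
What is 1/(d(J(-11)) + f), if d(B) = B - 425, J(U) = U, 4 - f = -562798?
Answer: 1/562366 ≈ 1.7782e-6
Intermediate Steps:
f = 562802 (f = 4 - 1*(-562798) = 4 + 562798 = 562802)
d(B) = -425 + B
1/(d(J(-11)) + f) = 1/((-425 - 11) + 562802) = 1/(-436 + 562802) = 1/562366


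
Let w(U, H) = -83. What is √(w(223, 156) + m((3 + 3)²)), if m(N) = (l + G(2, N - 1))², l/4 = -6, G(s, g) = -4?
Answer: √701 ≈ 26.476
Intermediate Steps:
l = -24 (l = 4*(-6) = -24)
m(N) = 784 (m(N) = (-24 - 4)² = (-28)² = 784)
√(w(223, 156) + m((3 + 3)²)) = √(-83 + 784) = √701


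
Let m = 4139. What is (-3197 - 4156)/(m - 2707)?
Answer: -7353/1432 ≈ -5.1348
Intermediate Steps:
(-3197 - 4156)/(m - 2707) = (-3197 - 4156)/(4139 - 2707) = -7353/1432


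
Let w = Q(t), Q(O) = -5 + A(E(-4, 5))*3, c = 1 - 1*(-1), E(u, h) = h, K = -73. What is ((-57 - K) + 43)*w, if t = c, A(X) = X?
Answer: 590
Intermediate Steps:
c = 2 (c = 1 + 1 = 2)
t = 2
Q(O) = 10 (Q(O) = -5 + 5*3 = -5 + 15 = 10)
w = 10
((-57 - K) + 43)*w = ((-57 - 1*(-73)) + 43)*10 = ((-57 + 73) + 43)*10 = (16 + 43)*10 = 59*10 = 590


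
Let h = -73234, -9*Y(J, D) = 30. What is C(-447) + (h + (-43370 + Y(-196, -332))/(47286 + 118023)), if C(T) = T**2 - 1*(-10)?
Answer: 62776789175/495927 ≈ 1.2658e+5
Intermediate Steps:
Y(J, D) = -10/3 (Y(J, D) = -1/9*30 = -10/3)
C(T) = 10 + T**2 (C(T) = T**2 + 10 = 10 + T**2)
C(-447) + (h + (-43370 + Y(-196, -332))/(47286 + 118023)) = (10 + (-447)**2) + (-73234 + (-43370 - 10/3)/(47286 + 118023)) = (10 + 199809) + (-73234 - 130120/3/165309) = 199819 + (-73234 - 130120/3*1/165309) = 199819 + (-73234 - 130120/495927) = 199819 - 36318848038/495927 = 62776789175/495927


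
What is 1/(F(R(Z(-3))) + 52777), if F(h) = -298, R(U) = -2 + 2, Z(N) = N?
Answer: 1/52479 ≈ 1.9055e-5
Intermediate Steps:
R(U) = 0
1/(F(R(Z(-3))) + 52777) = 1/(-298 + 52777) = 1/52479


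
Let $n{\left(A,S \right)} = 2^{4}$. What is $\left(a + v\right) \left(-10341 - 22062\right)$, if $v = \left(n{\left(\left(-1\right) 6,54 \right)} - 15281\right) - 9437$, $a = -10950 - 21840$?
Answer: $1862913276$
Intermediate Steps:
$a = -32790$
$n{\left(A,S \right)} = 16$
$v = -24702$ ($v = \left(16 - 15281\right) - 9437 = -15265 - 9437 = -24702$)
$\left(a + v\right) \left(-10341 - 22062\right) = \left(-32790 - 24702\right) \left(-10341 - 22062\right) = \left(-57492\right) \left(-32403\right) = 1862913276$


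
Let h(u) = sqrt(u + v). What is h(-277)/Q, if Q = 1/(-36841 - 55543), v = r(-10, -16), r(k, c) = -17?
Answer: -646688*I*sqrt(6) ≈ -1.5841e+6*I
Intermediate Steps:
v = -17
Q = -1/92384 (Q = 1/(-92384) = -1/92384 ≈ -1.0824e-5)
h(u) = sqrt(-17 + u) (h(u) = sqrt(u - 17) = sqrt(-17 + u))
h(-277)/Q = sqrt(-17 - 277)/(-1/92384) = sqrt(-294)*(-92384) = (7*I*sqrt(6))*(-92384) = -646688*I*sqrt(6)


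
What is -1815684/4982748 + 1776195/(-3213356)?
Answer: -1223730929947/1334278598524 ≈ -0.91715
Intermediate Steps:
-1815684/4982748 + 1776195/(-3213356) = -1815684*1/4982748 + 1776195*(-1/3213356) = -151307/415229 - 1776195/3213356 = -1223730929947/1334278598524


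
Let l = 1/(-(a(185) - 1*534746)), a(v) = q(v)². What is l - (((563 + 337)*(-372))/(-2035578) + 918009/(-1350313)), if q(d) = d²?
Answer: 276428483477222174674/536363913343054346401 ≈ 0.51538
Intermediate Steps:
a(v) = v⁴ (a(v) = (v²)² = v⁴)
l = -1/1170815879 (l = 1/(-(185⁴ - 1*534746)) = 1/(-(1171350625 - 534746)) = 1/(-1*1170815879) = 1/(-1170815879) = -1/1170815879 ≈ -8.5411e-10)
l - (((563 + 337)*(-372))/(-2035578) + 918009/(-1350313)) = -1/1170815879 - (((563 + 337)*(-372))/(-2035578) + 918009/(-1350313)) = -1/1170815879 - ((900*(-372))*(-1/2035578) + 918009*(-1/1350313)) = -1/1170815879 - (-334800*(-1/2035578) - 918009/1350313) = -1/1170815879 - (55800/339263 - 918009/1350313) = -1/1170815879 - 1*(-236099021967/458111239319) = -1/1170815879 + 236099021967/458111239319 = 276428483477222174674/536363913343054346401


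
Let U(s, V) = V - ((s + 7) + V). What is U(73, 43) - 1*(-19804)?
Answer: 19724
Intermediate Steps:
U(s, V) = -7 - s (U(s, V) = V - ((7 + s) + V) = V - (7 + V + s) = V + (-7 - V - s) = -7 - s)
U(73, 43) - 1*(-19804) = (-7 - 1*73) - 1*(-19804) = (-7 - 73) + 19804 = -80 + 19804 = 19724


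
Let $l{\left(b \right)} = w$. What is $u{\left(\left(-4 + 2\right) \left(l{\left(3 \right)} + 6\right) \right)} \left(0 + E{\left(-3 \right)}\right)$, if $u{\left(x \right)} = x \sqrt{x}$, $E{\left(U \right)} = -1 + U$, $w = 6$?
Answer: $192 i \sqrt{6} \approx 470.3 i$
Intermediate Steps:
$l{\left(b \right)} = 6$
$u{\left(x \right)} = x^{\frac{3}{2}}$
$u{\left(\left(-4 + 2\right) \left(l{\left(3 \right)} + 6\right) \right)} \left(0 + E{\left(-3 \right)}\right) = \left(\left(-4 + 2\right) \left(6 + 6\right)\right)^{\frac{3}{2}} \left(0 - 4\right) = \left(\left(-2\right) 12\right)^{\frac{3}{2}} \left(0 - 4\right) = \left(-24\right)^{\frac{3}{2}} \left(-4\right) = - 48 i \sqrt{6} \left(-4\right) = 192 i \sqrt{6}$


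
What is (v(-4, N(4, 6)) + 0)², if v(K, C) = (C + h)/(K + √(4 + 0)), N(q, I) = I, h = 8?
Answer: 49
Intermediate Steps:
v(K, C) = (8 + C)/(2 + K) (v(K, C) = (C + 8)/(K + √(4 + 0)) = (8 + C)/(K + √4) = (8 + C)/(K + 2) = (8 + C)/(2 + K))
(v(-4, N(4, 6)) + 0)² = ((8 + 6)/(2 - 4) + 0)² = (14/(-2) + 0)² = (-½*14 + 0)² = (-7 + 0)² = (-7)² = 49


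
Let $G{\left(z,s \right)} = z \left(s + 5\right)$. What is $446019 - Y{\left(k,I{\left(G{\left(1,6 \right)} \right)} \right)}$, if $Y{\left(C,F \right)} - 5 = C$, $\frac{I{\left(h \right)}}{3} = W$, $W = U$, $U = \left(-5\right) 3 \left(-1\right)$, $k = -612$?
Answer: $446626$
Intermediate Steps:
$G{\left(z,s \right)} = z \left(5 + s\right)$
$U = 15$ ($U = \left(-15\right) \left(-1\right) = 15$)
$W = 15$
$I{\left(h \right)} = 45$ ($I{\left(h \right)} = 3 \cdot 15 = 45$)
$Y{\left(C,F \right)} = 5 + C$
$446019 - Y{\left(k,I{\left(G{\left(1,6 \right)} \right)} \right)} = 446019 - \left(5 - 612\right) = 446019 - -607 = 446019 + 607 = 446626$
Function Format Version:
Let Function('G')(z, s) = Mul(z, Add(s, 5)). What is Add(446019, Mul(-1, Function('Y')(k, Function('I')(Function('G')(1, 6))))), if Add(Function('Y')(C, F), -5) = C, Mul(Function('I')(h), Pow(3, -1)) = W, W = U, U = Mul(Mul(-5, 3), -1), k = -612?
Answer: 446626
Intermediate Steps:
Function('G')(z, s) = Mul(z, Add(5, s))
U = 15 (U = Mul(-15, -1) = 15)
W = 15
Function('I')(h) = 45 (Function('I')(h) = Mul(3, 15) = 45)
Function('Y')(C, F) = Add(5, C)
Add(446019, Mul(-1, Function('Y')(k, Function('I')(Function('G')(1, 6))))) = Add(446019, Mul(-1, Add(5, -612))) = Add(446019, Mul(-1, -607)) = Add(446019, 607) = 446626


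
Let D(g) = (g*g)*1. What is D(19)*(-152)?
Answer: -54872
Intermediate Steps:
D(g) = g**2 (D(g) = g**2*1 = g**2)
D(19)*(-152) = 19**2*(-152) = 361*(-152) = -54872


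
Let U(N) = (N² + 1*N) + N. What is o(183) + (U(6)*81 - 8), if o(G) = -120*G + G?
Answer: -17897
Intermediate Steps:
U(N) = N² + 2*N (U(N) = (N² + N) + N = (N + N²) + N = N² + 2*N)
o(G) = -119*G
o(183) + (U(6)*81 - 8) = -119*183 + ((6*(2 + 6))*81 - 8) = -21777 + ((6*8)*81 - 8) = -21777 + (48*81 - 8) = -21777 + (3888 - 8) = -21777 + 3880 = -17897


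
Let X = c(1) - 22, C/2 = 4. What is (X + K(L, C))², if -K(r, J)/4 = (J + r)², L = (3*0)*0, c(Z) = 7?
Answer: 73441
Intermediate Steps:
C = 8 (C = 2*4 = 8)
X = -15 (X = 7 - 22 = -15)
L = 0 (L = 0*0 = 0)
K(r, J) = -4*(J + r)²
(X + K(L, C))² = (-15 - 4*(8 + 0)²)² = (-15 - 4*8²)² = (-15 - 4*64)² = (-15 - 256)² = (-271)² = 73441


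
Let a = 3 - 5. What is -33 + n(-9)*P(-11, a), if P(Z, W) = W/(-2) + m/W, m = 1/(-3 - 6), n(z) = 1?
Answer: -575/18 ≈ -31.944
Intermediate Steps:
a = -2
m = -⅑ (m = 1/(-9) = -⅑ ≈ -0.11111)
P(Z, W) = -W/2 - 1/(9*W) (P(Z, W) = W/(-2) - 1/(9*W) = W*(-½) - 1/(9*W) = -W/2 - 1/(9*W))
-33 + n(-9)*P(-11, a) = -33 + 1*(-½*(-2) - ⅑/(-2)) = -33 + 1*(1 - ⅑*(-½)) = -33 + 1*(1 + 1/18) = -33 + 1*(19/18) = -33 + 19/18 = -575/18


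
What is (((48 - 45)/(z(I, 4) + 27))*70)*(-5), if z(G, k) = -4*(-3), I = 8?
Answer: -350/13 ≈ -26.923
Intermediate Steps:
z(G, k) = 12
(((48 - 45)/(z(I, 4) + 27))*70)*(-5) = (((48 - 45)/(12 + 27))*70)*(-5) = ((3/39)*70)*(-5) = ((3*(1/39))*70)*(-5) = ((1/13)*70)*(-5) = (70/13)*(-5) = -350/13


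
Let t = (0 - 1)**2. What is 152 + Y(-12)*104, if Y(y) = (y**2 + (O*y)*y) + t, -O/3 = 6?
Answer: -254336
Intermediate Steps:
O = -18 (O = -3*6 = -18)
t = 1 (t = (-1)**2 = 1)
Y(y) = 1 - 17*y**2 (Y(y) = (y**2 + (-18*y)*y) + 1 = (y**2 - 18*y**2) + 1 = -17*y**2 + 1 = 1 - 17*y**2)
152 + Y(-12)*104 = 152 + (1 - 17*(-12)**2)*104 = 152 + (1 - 17*144)*104 = 152 + (1 - 2448)*104 = 152 - 2447*104 = 152 - 254488 = -254336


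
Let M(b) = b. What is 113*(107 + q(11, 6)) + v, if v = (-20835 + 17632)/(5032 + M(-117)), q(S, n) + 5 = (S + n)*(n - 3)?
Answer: 84972232/4915 ≈ 17288.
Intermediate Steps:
q(S, n) = -5 + (-3 + n)*(S + n) (q(S, n) = -5 + (S + n)*(n - 3) = -5 + (S + n)*(-3 + n) = -5 + (-3 + n)*(S + n))
v = -3203/4915 (v = (-20835 + 17632)/(5032 - 117) = -3203/4915 ≈ -0.65168)
113*(107 + q(11, 6)) + v = 113*(107 + (-5 + 6² - 3*11 - 3*6 + 11*6)) - 3203/4915 = 113*(107 + (-5 + 36 - 33 - 18 + 66)) - 3203/4915 = 113*(107 + 46) - 3203/4915 = 113*153 - 3203/4915 = 17289 - 3203/4915 = 84972232/4915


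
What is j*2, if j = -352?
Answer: -704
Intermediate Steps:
j*2 = -352*2 = -704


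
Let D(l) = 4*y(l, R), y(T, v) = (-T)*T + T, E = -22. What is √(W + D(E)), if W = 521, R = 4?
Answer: 3*I*√167 ≈ 38.769*I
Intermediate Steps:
y(T, v) = T - T² (y(T, v) = -T² + T = T - T²)
D(l) = 4*l*(1 - l) (D(l) = 4*(l*(1 - l)) = 4*l*(1 - l))
√(W + D(E)) = √(521 + 4*(-22)*(1 - 1*(-22))) = √(521 + 4*(-22)*(1 + 22)) = √(521 + 4*(-22)*23) = √(521 - 2024) = √(-1503) = 3*I*√167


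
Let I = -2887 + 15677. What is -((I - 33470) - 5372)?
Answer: 26052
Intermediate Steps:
I = 12790
-((I - 33470) - 5372) = -((12790 - 33470) - 5372) = -(-20680 - 5372) = -1*(-26052) = 26052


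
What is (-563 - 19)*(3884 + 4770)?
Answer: -5036628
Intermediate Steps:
(-563 - 19)*(3884 + 4770) = -582*8654 = -5036628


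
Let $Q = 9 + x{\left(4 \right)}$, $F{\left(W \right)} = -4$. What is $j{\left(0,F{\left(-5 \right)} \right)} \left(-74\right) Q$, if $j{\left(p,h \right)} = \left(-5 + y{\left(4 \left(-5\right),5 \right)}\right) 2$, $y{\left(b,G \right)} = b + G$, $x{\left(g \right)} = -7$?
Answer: $5920$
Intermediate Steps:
$y{\left(b,G \right)} = G + b$
$j{\left(p,h \right)} = -40$ ($j{\left(p,h \right)} = \left(-5 + \left(5 + 4 \left(-5\right)\right)\right) 2 = \left(-5 + \left(5 - 20\right)\right) 2 = \left(-5 - 15\right) 2 = \left(-20\right) 2 = -40$)
$Q = 2$ ($Q = 9 - 7 = 2$)
$j{\left(0,F{\left(-5 \right)} \right)} \left(-74\right) Q = \left(-40\right) \left(-74\right) 2 = 2960 \cdot 2 = 5920$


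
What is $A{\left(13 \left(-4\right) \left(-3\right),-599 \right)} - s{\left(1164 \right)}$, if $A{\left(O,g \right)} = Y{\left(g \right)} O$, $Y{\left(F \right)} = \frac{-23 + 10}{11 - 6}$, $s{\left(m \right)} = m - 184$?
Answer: $- \frac{6928}{5} \approx -1385.6$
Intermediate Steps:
$s{\left(m \right)} = -184 + m$ ($s{\left(m \right)} = m - 184 = -184 + m$)
$Y{\left(F \right)} = - \frac{13}{5}$
$A{\left(O,g \right)} = - \frac{13 O}{5}$
$A{\left(13 \left(-4\right) \left(-3\right),-599 \right)} - s{\left(1164 \right)} = - \frac{13 \cdot 13 \left(-4\right) \left(-3\right)}{5} - \left(-184 + 1164\right) = - \frac{13 \left(\left(-52\right) \left(-3\right)\right)}{5} - 980 = \left(- \frac{13}{5}\right) 156 - 980 = - \frac{2028}{5} - 980 = - \frac{6928}{5}$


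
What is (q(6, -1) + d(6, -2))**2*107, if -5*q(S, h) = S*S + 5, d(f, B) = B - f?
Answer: 702027/25 ≈ 28081.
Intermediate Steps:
q(S, h) = -1 - S**2/5 (q(S, h) = -(S*S + 5)/5 = -(S**2 + 5)/5 = -(5 + S**2)/5 = -1 - S**2/5)
(q(6, -1) + d(6, -2))**2*107 = ((-1 - 1/5*6**2) + (-2 - 1*6))**2*107 = ((-1 - 1/5*36) + (-2 - 6))**2*107 = ((-1 - 36/5) - 8)**2*107 = (-41/5 - 8)**2*107 = (-81/5)**2*107 = (6561/25)*107 = 702027/25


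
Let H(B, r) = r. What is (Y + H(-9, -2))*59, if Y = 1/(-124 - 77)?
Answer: -23777/201 ≈ -118.29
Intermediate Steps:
Y = -1/201 (Y = 1/(-201) = -1/201 ≈ -0.0049751)
(Y + H(-9, -2))*59 = (-1/201 - 2)*59 = -403/201*59 = -23777/201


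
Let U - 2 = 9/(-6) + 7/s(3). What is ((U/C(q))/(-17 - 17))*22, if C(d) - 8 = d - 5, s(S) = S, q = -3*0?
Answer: -11/18 ≈ -0.61111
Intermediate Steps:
q = 0
C(d) = 3 + d (C(d) = 8 + (d - 5) = 8 + (-5 + d) = 3 + d)
U = 17/6 (U = 2 + (9/(-6) + 7/3) = 2 + (9*(-⅙) + 7*(⅓)) = 2 + (-3/2 + 7/3) = 2 + ⅚ = 17/6 ≈ 2.8333)
((U/C(q))/(-17 - 17))*22 = ((17/(6*(3 + 0)))/(-17 - 17))*22 = (((17/6)/3)/(-34))*22 = (((17/6)*(⅓))*(-1/34))*22 = ((17/18)*(-1/34))*22 = -1/36*22 = -11/18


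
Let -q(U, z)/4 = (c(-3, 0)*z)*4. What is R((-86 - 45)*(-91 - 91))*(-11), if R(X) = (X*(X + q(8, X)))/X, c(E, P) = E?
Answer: -12850838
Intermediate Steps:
q(U, z) = 48*z (q(U, z) = -4*(-3*z)*4 = -(-48)*z = 48*z)
R(X) = 49*X (R(X) = (X*(X + 48*X))/X = (X*(49*X))/X = (49*X²)/X = 49*X)
R((-86 - 45)*(-91 - 91))*(-11) = (49*((-86 - 45)*(-91 - 91)))*(-11) = (49*(-131*(-182)))*(-11) = (49*23842)*(-11) = 1168258*(-11) = -12850838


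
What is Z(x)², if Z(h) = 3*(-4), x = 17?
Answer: 144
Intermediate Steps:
Z(h) = -12
Z(x)² = (-12)² = 144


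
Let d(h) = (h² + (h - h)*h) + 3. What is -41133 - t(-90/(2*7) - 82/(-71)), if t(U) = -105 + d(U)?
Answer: -10141895920/247009 ≈ -41059.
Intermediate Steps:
d(h) = 3 + h² (d(h) = (h² + 0*h) + 3 = (h² + 0) + 3 = h² + 3 = 3 + h²)
t(U) = -102 + U² (t(U) = -105 + (3 + U²) = -102 + U²)
-41133 - t(-90/(2*7) - 82/(-71)) = -41133 - (-102 + (-90/(2*7) - 82/(-71))²) = -41133 - (-102 + (-90/14 - 82*(-1/71))²) = -41133 - (-102 + (-90*1/14 + 82/71)²) = -41133 - (-102 + (-45/7 + 82/71)²) = -41133 - (-102 + (-2621/497)²) = -41133 - (-102 + 6869641/247009) = -41133 - 1*(-18325277/247009) = -41133 + 18325277/247009 = -10141895920/247009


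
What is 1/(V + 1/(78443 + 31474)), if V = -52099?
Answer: -109917/5726565782 ≈ -1.9194e-5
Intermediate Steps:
1/(V + 1/(78443 + 31474)) = 1/(-52099 + 1/(78443 + 31474)) = 1/(-52099 + 1/109917) = 1/(-5726565782/109917) = -109917/5726565782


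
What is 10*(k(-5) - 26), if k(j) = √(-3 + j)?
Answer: -260 + 20*I*√2 ≈ -260.0 + 28.284*I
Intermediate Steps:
10*(k(-5) - 26) = 10*(√(-3 - 5) - 26) = 10*(√(-8) - 26) = 10*(2*I*√2 - 26) = 10*(-26 + 2*I*√2) = -260 + 20*I*√2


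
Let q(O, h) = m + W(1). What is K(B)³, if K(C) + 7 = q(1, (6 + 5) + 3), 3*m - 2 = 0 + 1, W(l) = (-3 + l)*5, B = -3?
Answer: -4096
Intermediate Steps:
W(l) = -15 + 5*l
m = 1 (m = ⅔ + (0 + 1)/3 = ⅔ + (⅓)*1 = ⅔ + ⅓ = 1)
q(O, h) = -9 (q(O, h) = 1 + (-15 + 5*1) = 1 + (-15 + 5) = 1 - 10 = -9)
K(C) = -16 (K(C) = -7 - 9 = -16)
K(B)³ = (-16)³ = -4096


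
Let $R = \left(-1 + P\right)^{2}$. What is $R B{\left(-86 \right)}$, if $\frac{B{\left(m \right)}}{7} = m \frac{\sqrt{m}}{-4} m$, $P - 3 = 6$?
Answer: $- 828352 i \sqrt{86} \approx - 7.6818 \cdot 10^{6} i$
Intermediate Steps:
$P = 9$ ($P = 3 + 6 = 9$)
$B{\left(m \right)} = - \frac{7 m^{\frac{5}{2}}}{4}$ ($B{\left(m \right)} = 7 m \frac{\sqrt{m}}{-4} m = 7 m \left(- \frac{\sqrt{m}}{4}\right) m = 7 - \frac{m^{\frac{3}{2}}}{4} m = 7 \left(- \frac{m^{\frac{5}{2}}}{4}\right) = - \frac{7 m^{\frac{5}{2}}}{4}$)
$R = 64$ ($R = \left(-1 + 9\right)^{2} = 8^{2} = 64$)
$R B{\left(-86 \right)} = 64 \left(- \frac{7 \left(-86\right)^{\frac{5}{2}}}{4}\right) = 64 \left(- \frac{7 \cdot 7396 i \sqrt{86}}{4}\right) = 64 \left(- 12943 i \sqrt{86}\right) = - 828352 i \sqrt{86}$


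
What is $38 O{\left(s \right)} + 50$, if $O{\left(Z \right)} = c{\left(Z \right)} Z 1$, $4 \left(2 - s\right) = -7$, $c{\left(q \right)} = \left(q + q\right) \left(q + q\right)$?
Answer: $\frac{64525}{8} \approx 8065.6$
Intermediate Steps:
$c{\left(q \right)} = 4 q^{2}$ ($c{\left(q \right)} = 2 q 2 q = 4 q^{2}$)
$s = \frac{15}{4}$ ($s = 2 - - \frac{7}{4} = 2 + \frac{7}{4} = \frac{15}{4} \approx 3.75$)
$O{\left(Z \right)} = 4 Z^{3}$ ($O{\left(Z \right)} = 4 Z^{2} Z 1 = 4 Z^{3} \cdot 1 = 4 Z^{3}$)
$38 O{\left(s \right)} + 50 = 38 \cdot 4 \left(\frac{15}{4}\right)^{3} + 50 = 38 \cdot 4 \cdot \frac{3375}{64} + 50 = 38 \cdot \frac{3375}{16} + 50 = \frac{64125}{8} + 50 = \frac{64525}{8}$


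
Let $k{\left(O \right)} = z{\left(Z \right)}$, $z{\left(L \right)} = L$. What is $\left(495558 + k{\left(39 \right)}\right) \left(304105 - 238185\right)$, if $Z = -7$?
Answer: $32666721920$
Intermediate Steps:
$k{\left(O \right)} = -7$
$\left(495558 + k{\left(39 \right)}\right) \left(304105 - 238185\right) = \left(495558 - 7\right) \left(304105 - 238185\right) = 495551 \cdot 65920 = 32666721920$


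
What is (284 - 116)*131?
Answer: 22008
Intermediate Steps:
(284 - 116)*131 = 168*131 = 22008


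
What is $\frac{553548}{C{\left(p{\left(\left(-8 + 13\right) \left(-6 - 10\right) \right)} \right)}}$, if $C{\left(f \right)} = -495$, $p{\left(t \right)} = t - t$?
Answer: $- \frac{184516}{165} \approx -1118.3$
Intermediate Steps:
$p{\left(t \right)} = 0$
$\frac{553548}{C{\left(p{\left(\left(-8 + 13\right) \left(-6 - 10\right) \right)} \right)}} = \frac{553548}{-495} = 553548 \left(- \frac{1}{495}\right) = - \frac{184516}{165}$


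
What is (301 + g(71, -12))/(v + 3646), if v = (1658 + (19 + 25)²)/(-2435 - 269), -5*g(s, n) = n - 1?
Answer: 2052336/24637975 ≈ 0.083300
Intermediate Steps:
g(s, n) = ⅕ - n/5 (g(s, n) = -(n - 1)/5 = -(-1 + n)/5 = ⅕ - n/5)
v = -1797/1352 (v = (1658 + 44²)/(-2704) = (1658 + 1936)*(-1/2704) = 3594*(-1/2704) = -1797/1352 ≈ -1.3291)
(301 + g(71, -12))/(v + 3646) = (301 + (⅕ - ⅕*(-12)))/(-1797/1352 + 3646) = (301 + (⅕ + 12/5))/(4927595/1352) = (301 + 13/5)*(1352/4927595) = (1518/5)*(1352/4927595) = 2052336/24637975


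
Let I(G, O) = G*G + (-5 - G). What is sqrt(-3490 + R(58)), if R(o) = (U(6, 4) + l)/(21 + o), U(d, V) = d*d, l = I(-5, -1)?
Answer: I*sqrt(21776271)/79 ≈ 59.07*I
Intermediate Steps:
I(G, O) = -5 + G**2 - G (I(G, O) = G**2 + (-5 - G) = -5 + G**2 - G)
l = 25 (l = -5 + (-5)**2 - 1*(-5) = -5 + 25 + 5 = 25)
U(d, V) = d**2
R(o) = 61/(21 + o) (R(o) = (6**2 + 25)/(21 + o) = (36 + 25)/(21 + o) = 61/(21 + o))
sqrt(-3490 + R(58)) = sqrt(-3490 + 61/(21 + 58)) = sqrt(-3490 + 61/79) = sqrt(-275649/79) = I*sqrt(21776271)/79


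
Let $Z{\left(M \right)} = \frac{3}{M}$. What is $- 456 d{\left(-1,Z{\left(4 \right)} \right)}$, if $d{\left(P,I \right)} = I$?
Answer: $-342$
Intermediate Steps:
$- 456 d{\left(-1,Z{\left(4 \right)} \right)} = - 456 \cdot \frac{3}{4} = - 456 \cdot 3 \cdot \frac{1}{4} = \left(-456\right) \frac{3}{4} = -342$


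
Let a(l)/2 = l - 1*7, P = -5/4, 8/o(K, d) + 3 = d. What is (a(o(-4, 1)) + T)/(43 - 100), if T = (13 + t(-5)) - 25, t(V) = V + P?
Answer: 161/228 ≈ 0.70614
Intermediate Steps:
o(K, d) = 8/(-3 + d)
P = -5/4 (P = -5*¼ = -5/4 ≈ -1.2500)
t(V) = -5/4 + V (t(V) = V - 5/4 = -5/4 + V)
a(l) = -14 + 2*l (a(l) = 2*(l - 1*7) = 2*(l - 7) = 2*(-7 + l) = -14 + 2*l)
T = -73/4 (T = (13 + (-5/4 - 5)) - 25 = (13 - 25/4) - 25 = 27/4 - 25 = -73/4 ≈ -18.250)
(a(o(-4, 1)) + T)/(43 - 100) = ((-14 + 2*(8/(-3 + 1))) - 73/4)/(43 - 100) = ((-14 + 2*(8/(-2))) - 73/4)/(-57) = -((-14 + 2*(8*(-½))) - 73/4)/57 = -((-14 + 2*(-4)) - 73/4)/57 = -((-14 - 8) - 73/4)/57 = -(-22 - 73/4)/57 = -1/57*(-161/4) = 161/228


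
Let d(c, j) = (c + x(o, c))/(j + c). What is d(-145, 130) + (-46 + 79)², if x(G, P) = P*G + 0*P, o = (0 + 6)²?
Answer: 4340/3 ≈ 1446.7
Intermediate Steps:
o = 36 (o = 6² = 36)
x(G, P) = G*P (x(G, P) = G*P + 0 = G*P)
d(c, j) = 37*c/(c + j) (d(c, j) = (c + 36*c)/(j + c) = (37*c)/(c + j) = 37*c/(c + j))
d(-145, 130) + (-46 + 79)² = 37*(-145)/(-145 + 130) + (-46 + 79)² = 37*(-145)/(-15) + 33² = 37*(-145)*(-1/15) + 1089 = 1073/3 + 1089 = 4340/3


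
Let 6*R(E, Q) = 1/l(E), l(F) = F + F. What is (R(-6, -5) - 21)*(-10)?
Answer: 7565/36 ≈ 210.14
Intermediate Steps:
l(F) = 2*F
R(E, Q) = 1/(12*E) (R(E, Q) = 1/(6*((2*E))) = (1/(2*E))/6 = 1/(12*E))
(R(-6, -5) - 21)*(-10) = ((1/12)/(-6) - 21)*(-10) = ((1/12)*(-⅙) - 21)*(-10) = (-1/72 - 21)*(-10) = -1513/72*(-10) = 7565/36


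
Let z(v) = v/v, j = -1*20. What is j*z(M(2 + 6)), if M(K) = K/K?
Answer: -20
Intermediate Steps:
M(K) = 1
j = -20
z(v) = 1
j*z(M(2 + 6)) = -20*1 = -20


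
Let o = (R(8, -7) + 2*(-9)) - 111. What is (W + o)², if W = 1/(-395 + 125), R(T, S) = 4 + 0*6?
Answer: 1139130001/72900 ≈ 15626.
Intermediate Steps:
R(T, S) = 4 (R(T, S) = 4 + 0 = 4)
o = -125 (o = (4 + 2*(-9)) - 111 = (4 - 18) - 111 = -14 - 111 = -125)
W = -1/270 (W = 1/(-270) = -1/270 ≈ -0.0037037)
(W + o)² = (-1/270 - 125)² = (-33751/270)² = 1139130001/72900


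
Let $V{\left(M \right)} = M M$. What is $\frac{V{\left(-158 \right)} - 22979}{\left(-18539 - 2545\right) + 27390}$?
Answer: $\frac{1985}{6306} \approx 0.31478$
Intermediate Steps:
$V{\left(M \right)} = M^{2}$
$\frac{V{\left(-158 \right)} - 22979}{\left(-18539 - 2545\right) + 27390} = \frac{\left(-158\right)^{2} - 22979}{\left(-18539 - 2545\right) + 27390} = \frac{24964 - 22979}{\left(-18539 - 2545\right) + 27390} = \frac{1985}{-21084 + 27390} = \frac{1985}{6306}$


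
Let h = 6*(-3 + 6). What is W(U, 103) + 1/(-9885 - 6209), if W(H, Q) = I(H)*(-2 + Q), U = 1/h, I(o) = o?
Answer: 406369/72423 ≈ 5.6110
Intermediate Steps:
h = 18 (h = 6*3 = 18)
U = 1/18 ≈ 0.055556
W(H, Q) = H*(-2 + Q)
W(U, 103) + 1/(-9885 - 6209) = (-2 + 103)/18 + 1/(-9885 - 6209) = (1/18)*101 + 1/(-16094) = 101/18 - 1/16094 = 406369/72423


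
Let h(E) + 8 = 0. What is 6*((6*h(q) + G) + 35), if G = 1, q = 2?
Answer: -72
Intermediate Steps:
h(E) = -8 (h(E) = -8 + 0 = -8)
6*((6*h(q) + G) + 35) = 6*((6*(-8) + 1) + 35) = 6*((-48 + 1) + 35) = 6*(-47 + 35) = 6*(-12) = -72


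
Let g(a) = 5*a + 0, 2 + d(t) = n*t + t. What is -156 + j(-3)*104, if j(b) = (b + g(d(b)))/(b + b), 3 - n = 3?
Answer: 988/3 ≈ 329.33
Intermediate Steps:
n = 0 (n = 3 - 1*3 = 3 - 3 = 0)
d(t) = -2 + t (d(t) = -2 + (0*t + t) = -2 + (0 + t) = -2 + t)
g(a) = 5*a
j(b) = (-10 + 6*b)/(2*b) (j(b) = (b + 5*(-2 + b))/(b + b) = (b + (-10 + 5*b))/((2*b)) = (-10 + 6*b)*(1/(2*b)) = (-10 + 6*b)/(2*b))
-156 + j(-3)*104 = -156 + (3 - 5/(-3))*104 = -156 + (3 - 5*(-1/3))*104 = -156 + (3 + 5/3)*104 = -156 + (14/3)*104 = -156 + 1456/3 = 988/3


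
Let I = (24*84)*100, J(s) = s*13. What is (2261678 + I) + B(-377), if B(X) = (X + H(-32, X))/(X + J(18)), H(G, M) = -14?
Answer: 352249145/143 ≈ 2.4633e+6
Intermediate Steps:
J(s) = 13*s
I = 201600 (I = 2016*100 = 201600)
B(X) = (-14 + X)/(234 + X) (B(X) = (X - 14)/(X + 13*18) = (-14 + X)/(X + 234) = (-14 + X)/(234 + X))
(2261678 + I) + B(-377) = (2261678 + 201600) + (-14 - 377)/(234 - 377) = 2463278 - 391/(-143) = 2463278 - 1/143*(-391) = 2463278 + 391/143 = 352249145/143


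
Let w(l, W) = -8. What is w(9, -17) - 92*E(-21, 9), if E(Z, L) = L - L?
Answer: -8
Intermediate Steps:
E(Z, L) = 0
w(9, -17) - 92*E(-21, 9) = -8 - 92*0 = -8 + 0 = -8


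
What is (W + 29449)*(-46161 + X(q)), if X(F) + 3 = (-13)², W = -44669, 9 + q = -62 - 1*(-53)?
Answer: 700043900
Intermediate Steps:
q = -18 (q = -9 + (-62 - 1*(-53)) = -9 + (-62 + 53) = -9 - 9 = -18)
X(F) = 166 (X(F) = -3 + (-13)² = -3 + 169 = 166)
(W + 29449)*(-46161 + X(q)) = (-44669 + 29449)*(-46161 + 166) = -15220*(-45995) = 700043900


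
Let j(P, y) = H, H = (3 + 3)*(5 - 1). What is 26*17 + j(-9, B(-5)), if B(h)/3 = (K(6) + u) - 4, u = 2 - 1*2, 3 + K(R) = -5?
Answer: 466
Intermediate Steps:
K(R) = -8 (K(R) = -3 - 5 = -8)
u = 0 (u = 2 - 2 = 0)
B(h) = -36 (B(h) = 3*((-8 + 0) - 4) = 3*(-8 - 4) = 3*(-12) = -36)
H = 24 (H = 6*4 = 24)
j(P, y) = 24
26*17 + j(-9, B(-5)) = 26*17 + 24 = 442 + 24 = 466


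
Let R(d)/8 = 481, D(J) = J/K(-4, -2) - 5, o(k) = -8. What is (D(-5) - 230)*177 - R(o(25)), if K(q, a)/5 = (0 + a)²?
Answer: -181949/4 ≈ -45487.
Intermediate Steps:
K(q, a) = 5*a² (K(q, a) = 5*(0 + a)² = 5*a²)
D(J) = -5 + J/20 (D(J) = J/((5*(-2)²)) - 5 = J/((5*4)) - 5 = J/20 - 5 = -5 + J/20)
R(d) = 3848 (R(d) = 8*481 = 3848)
(D(-5) - 230)*177 - R(o(25)) = ((-5 + (1/20)*(-5)) - 230)*177 - 1*3848 = ((-5 - ¼) - 230)*177 - 3848 = (-21/4 - 230)*177 - 3848 = -941/4*177 - 3848 = -166557/4 - 3848 = -181949/4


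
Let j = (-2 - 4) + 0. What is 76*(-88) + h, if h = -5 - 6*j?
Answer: -6657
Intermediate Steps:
j = -6 (j = -6 + 0 = -6)
h = 31 (h = -5 - 6*(-6) = -5 + 36 = 31)
76*(-88) + h = 76*(-88) + 31 = -6688 + 31 = -6657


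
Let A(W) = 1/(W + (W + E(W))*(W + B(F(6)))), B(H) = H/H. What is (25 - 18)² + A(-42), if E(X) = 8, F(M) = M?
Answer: 66249/1352 ≈ 49.001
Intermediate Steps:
B(H) = 1
A(W) = 1/(W + (1 + W)*(8 + W)) (A(W) = 1/(W + (W + 8)*(W + 1)) = 1/(W + (8 + W)*(1 + W)) = 1/(W + (1 + W)*(8 + W)))
(25 - 18)² + A(-42) = (25 - 18)² + 1/(8 + (-42)² + 10*(-42)) = 7² + 1/(8 + 1764 - 420) = 49 + 1/1352 = 66249/1352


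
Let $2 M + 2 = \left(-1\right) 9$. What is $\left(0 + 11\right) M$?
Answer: $- \frac{121}{2} \approx -60.5$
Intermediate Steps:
$M = - \frac{11}{2}$ ($M = -1 + \frac{\left(-1\right) 9}{2} = -1 + \frac{1}{2} \left(-9\right) = -1 - \frac{9}{2} = - \frac{11}{2} \approx -5.5$)
$\left(0 + 11\right) M = \left(0 + 11\right) \left(- \frac{11}{2}\right) = 11 \left(- \frac{11}{2}\right) = - \frac{121}{2}$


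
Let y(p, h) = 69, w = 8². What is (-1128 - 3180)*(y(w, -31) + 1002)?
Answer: -4613868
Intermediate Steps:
w = 64
(-1128 - 3180)*(y(w, -31) + 1002) = (-1128 - 3180)*(69 + 1002) = -4308*1071 = -4613868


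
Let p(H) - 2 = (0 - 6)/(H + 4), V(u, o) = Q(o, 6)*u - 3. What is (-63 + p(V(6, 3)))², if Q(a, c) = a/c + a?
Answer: 454276/121 ≈ 3754.3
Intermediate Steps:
Q(a, c) = a + a/c (Q(a, c) = a/c + a = a + a/c)
V(u, o) = -3 + 7*o*u/6 (V(u, o) = (o + o/6)*u - 3 = (7*o/6)*u - 3 = 7*o*u/6 - 3 = -3 + 7*o*u/6)
p(H) = 2 - 6/(4 + H) (p(H) = 2 + (0 - 6)/(H + 4) = 2 - 6/(4 + H))
(-63 + p(V(6, 3)))² = (-63 + 2*(1 + (-3 + (7/6)*3*6))/(4 + (-3 + (7/6)*3*6)))² = (-63 + 2*(1 + (-3 + 21))/(4 + (-3 + 21)))² = (-63 + 2*(1 + 18)/(4 + 18))² = (-63 + 2*19/22)² = (-63 + 2*(1/22)*19)² = (-63 + 19/11)² = (-674/11)² = 454276/121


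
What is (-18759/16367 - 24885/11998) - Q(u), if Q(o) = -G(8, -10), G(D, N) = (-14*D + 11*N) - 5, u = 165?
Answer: -496798249/2157926 ≈ -230.22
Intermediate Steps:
G(D, N) = -5 - 14*D + 11*N
Q(o) = 227 (Q(o) = -(-5 - 14*8 + 11*(-10)) = -(-5 - 112 - 110) = -1*(-227) = 227)
(-18759/16367 - 24885/11998) - Q(u) = (-18759/16367 - 24885/11998) - 1*227 = (-18759*1/16367 - 24885*1/11998) - 227 = (-1443/1259 - 3555/1714) - 227 = -6949047/2157926 - 227 = -496798249/2157926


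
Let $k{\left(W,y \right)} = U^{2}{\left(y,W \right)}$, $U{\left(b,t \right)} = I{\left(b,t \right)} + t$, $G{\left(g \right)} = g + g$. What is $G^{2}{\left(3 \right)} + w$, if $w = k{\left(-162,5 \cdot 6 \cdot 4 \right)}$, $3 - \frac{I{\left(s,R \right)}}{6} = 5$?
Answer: $30312$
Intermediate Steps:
$I{\left(s,R \right)} = -12$ ($I{\left(s,R \right)} = 18 - 30 = -12$)
$G{\left(g \right)} = 2 g$
$U{\left(b,t \right)} = -12 + t$
$k{\left(W,y \right)} = \left(-12 + W\right)^{2}$
$w = 30276$ ($w = \left(-12 - 162\right)^{2} = \left(-174\right)^{2} = 30276$)
$G^{2}{\left(3 \right)} + w = \left(2 \cdot 3\right)^{2} + 30276 = 6^{2} + 30276 = 36 + 30276 = 30312$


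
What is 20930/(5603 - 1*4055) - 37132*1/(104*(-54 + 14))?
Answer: 9034321/402480 ≈ 22.447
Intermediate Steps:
20930/(5603 - 1*4055) - 37132*1/(104*(-54 + 14)) = 20930/(5603 - 4055) - 37132/((-40*104)) = 20930/1548 - 37132/(-4160) = 20930*(1/1548) - 37132*(-1/4160) = 10465/774 + 9283/1040 = 9034321/402480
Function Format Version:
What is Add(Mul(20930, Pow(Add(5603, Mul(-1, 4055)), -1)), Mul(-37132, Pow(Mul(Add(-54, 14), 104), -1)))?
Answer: Rational(9034321, 402480) ≈ 22.447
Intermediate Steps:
Add(Mul(20930, Pow(Add(5603, Mul(-1, 4055)), -1)), Mul(-37132, Pow(Mul(Add(-54, 14), 104), -1))) = Add(Mul(20930, Pow(Add(5603, -4055), -1)), Mul(-37132, Pow(Mul(-40, 104), -1))) = Add(Mul(20930, Pow(1548, -1)), Mul(-37132, Pow(-4160, -1))) = Add(Mul(20930, Rational(1, 1548)), Mul(-37132, Rational(-1, 4160))) = Add(Rational(10465, 774), Rational(9283, 1040)) = Rational(9034321, 402480)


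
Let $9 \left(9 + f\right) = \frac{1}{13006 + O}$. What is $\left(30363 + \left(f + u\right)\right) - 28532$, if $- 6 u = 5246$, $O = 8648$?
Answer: $\frac{184686967}{194886} \approx 947.67$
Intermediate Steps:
$u = - \frac{2623}{3}$ ($u = \left(- \frac{1}{6}\right) 5246 = - \frac{2623}{3} \approx -874.33$)
$f = - \frac{1753973}{194886}$ ($f = -9 + \frac{1}{9 \left(13006 + 8648\right)} = -9 + \frac{1}{9 \cdot 21654} = -9 + \frac{1}{9} \cdot \frac{1}{21654} = -9 + \frac{1}{194886} = - \frac{1753973}{194886} \approx -9.0$)
$\left(30363 + \left(f + u\right)\right) - 28532 = \left(30363 - \frac{172149299}{194886}\right) - 28532 = \frac{5745174319}{194886} - 28532 = \frac{184686967}{194886}$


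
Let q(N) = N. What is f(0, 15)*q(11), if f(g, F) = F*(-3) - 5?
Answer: -550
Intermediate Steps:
f(g, F) = -5 - 3*F (f(g, F) = -3*F - 5 = -5 - 3*F)
f(0, 15)*q(11) = (-5 - 3*15)*11 = (-5 - 45)*11 = -50*11 = -550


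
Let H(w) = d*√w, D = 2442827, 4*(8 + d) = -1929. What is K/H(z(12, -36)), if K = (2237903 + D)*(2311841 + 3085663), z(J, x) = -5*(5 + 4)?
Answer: 6737135706112*I*√5/1961 ≈ 7.6821e+9*I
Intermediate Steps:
d = -1961/4 (d = -8 + (¼)*(-1929) = -8 - 1929/4 = -1961/4 ≈ -490.25)
z(J, x) = -45 (z(J, x) = -5*9 = -45)
H(w) = -1961*√w/4
K = 25264258897920 (K = (2237903 + 2442827)*(2311841 + 3085663) = 4680730*5397504 = 25264258897920)
K/H(z(12, -36)) = 25264258897920/((-5883*I*√5/4)) = 25264258897920*(4*I*√5/29415) = 6737135706112*I*√5/1961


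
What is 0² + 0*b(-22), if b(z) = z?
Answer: 0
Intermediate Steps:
0² + 0*b(-22) = 0² + 0*(-22) = 0 + 0 = 0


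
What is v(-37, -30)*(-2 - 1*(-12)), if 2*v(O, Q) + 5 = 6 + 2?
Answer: 15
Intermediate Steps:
v(O, Q) = 3/2 (v(O, Q) = -5/2 + (6 + 2)/2 = -5/2 + (½)*8 = -5/2 + 4 = 3/2)
v(-37, -30)*(-2 - 1*(-12)) = 3*(-2 - 1*(-12))/2 = 3*(-2 + 12)/2 = (3/2)*10 = 15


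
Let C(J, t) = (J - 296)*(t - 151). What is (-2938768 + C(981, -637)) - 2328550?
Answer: -5807098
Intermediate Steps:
C(J, t) = (-296 + J)*(-151 + t)
(-2938768 + C(981, -637)) - 2328550 = (-2938768 + (44696 - 296*(-637) - 151*981 + 981*(-637))) - 2328550 = (-2938768 + (44696 + 188552 - 148131 - 624897)) - 2328550 = (-2938768 - 539780) - 2328550 = -3478548 - 2328550 = -5807098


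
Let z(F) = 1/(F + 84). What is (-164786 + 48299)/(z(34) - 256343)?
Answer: 13745466/30248473 ≈ 0.45442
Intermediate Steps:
z(F) = 1/(84 + F)
(-164786 + 48299)/(z(34) - 256343) = (-164786 + 48299)/(1/(84 + 34) - 256343) = -116487/(1/118 - 256343) = -116487/(-30248473/118) = -116487*(-118/30248473) = 13745466/30248473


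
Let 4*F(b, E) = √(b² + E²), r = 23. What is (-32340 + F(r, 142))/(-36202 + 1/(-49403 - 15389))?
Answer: 419074656/469119997 - 16198*√20693/2345599985 ≈ 0.89233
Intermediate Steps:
F(b, E) = √(E² + b²)/4 (F(b, E) = √(b² + E²)/4 = √(E² + b²)/4)
(-32340 + F(r, 142))/(-36202 + 1/(-49403 - 15389)) = (-32340 + √(142² + 23²)/4)/(-36202 + 1/(-49403 - 15389)) = (-32340 + √(20164 + 529)/4)/(-36202 + 1/(-64792)) = (-32340 + √20693/4)/(-36202 - 1/64792) = (-32340 + √20693/4)/(-2345599985/64792) = (-32340 + √20693/4)*(-64792/2345599985) = 419074656/469119997 - 16198*√20693/2345599985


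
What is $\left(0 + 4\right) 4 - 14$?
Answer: $2$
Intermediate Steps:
$\left(0 + 4\right) 4 - 14 = 4 \cdot 4 - 14 = 16 - 14 = 2$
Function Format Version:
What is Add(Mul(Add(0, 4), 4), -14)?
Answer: 2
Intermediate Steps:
Add(Mul(Add(0, 4), 4), -14) = Add(Mul(4, 4), -14) = Add(16, -14) = 2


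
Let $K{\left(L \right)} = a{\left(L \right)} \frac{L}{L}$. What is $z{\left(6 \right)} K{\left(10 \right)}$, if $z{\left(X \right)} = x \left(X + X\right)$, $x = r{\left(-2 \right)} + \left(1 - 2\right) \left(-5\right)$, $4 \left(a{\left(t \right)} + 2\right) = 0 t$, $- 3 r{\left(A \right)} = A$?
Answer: $-136$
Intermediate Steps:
$r{\left(A \right)} = - \frac{A}{3}$
$a{\left(t \right)} = -2$ ($a{\left(t \right)} = -2 + \frac{0 t}{4} = -2 + \frac{1}{4} \cdot 0 = -2 + 0 = -2$)
$x = \frac{17}{3}$ ($x = \left(- \frac{1}{3}\right) \left(-2\right) + \left(1 - 2\right) \left(-5\right) = \frac{2}{3} - -5 = \frac{2}{3} + 5 = \frac{17}{3} \approx 5.6667$)
$z{\left(X \right)} = \frac{34 X}{3}$ ($z{\left(X \right)} = \frac{17 \left(X + X\right)}{3} = \frac{17 \cdot 2 X}{3} = \frac{34 X}{3}$)
$K{\left(L \right)} = -2$ ($K{\left(L \right)} = - 2 \frac{L}{L} = \left(-2\right) 1 = -2$)
$z{\left(6 \right)} K{\left(10 \right)} = \frac{34}{3} \cdot 6 \left(-2\right) = 68 \left(-2\right) = -136$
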